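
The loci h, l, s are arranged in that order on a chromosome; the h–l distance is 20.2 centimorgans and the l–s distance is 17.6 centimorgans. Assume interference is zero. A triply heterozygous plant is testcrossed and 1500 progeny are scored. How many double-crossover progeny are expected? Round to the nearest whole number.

Map distances give recombination frequencies of 0.202 and 0.176 for the two intervals.
With no interference, expected double-crossover frequency = 0.202 × 0.176 = 0.03555.
Expected number = 0.03555 × 1500 = 53.33 ≈ 53.

53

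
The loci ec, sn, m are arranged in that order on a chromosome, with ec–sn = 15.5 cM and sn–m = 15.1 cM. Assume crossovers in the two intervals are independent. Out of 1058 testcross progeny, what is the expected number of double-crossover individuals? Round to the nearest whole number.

Map distances give recombination frequencies of 0.155 and 0.151 for the two intervals.
With no interference, expected double-crossover frequency = 0.155 × 0.151 = 0.02340.
Expected number = 0.02340 × 1058 = 24.76 ≈ 25.

25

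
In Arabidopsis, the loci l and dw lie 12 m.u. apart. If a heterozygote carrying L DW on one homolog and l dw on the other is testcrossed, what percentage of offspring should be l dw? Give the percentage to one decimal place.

44.0%

A map distance of 12 m.u. corresponds to a recombination frequency of 0.120.
The F1 is L DW / l dw, so l dw is a parental gamete class with expected frequency (1 − r)/2 = 0.880/2 = 0.4400.
That is 0.4400 = 44.0% of the progeny.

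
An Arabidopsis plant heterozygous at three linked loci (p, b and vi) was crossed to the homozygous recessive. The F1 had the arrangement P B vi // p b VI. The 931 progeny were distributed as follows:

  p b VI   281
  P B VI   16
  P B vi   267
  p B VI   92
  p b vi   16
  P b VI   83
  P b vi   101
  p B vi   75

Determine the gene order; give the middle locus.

The two rarest classes, P B VI and p b vi, are the double crossovers. Comparing them with the parentals, only the vi allele has switched, so vi is the middle locus and the order is p – vi – b.

vi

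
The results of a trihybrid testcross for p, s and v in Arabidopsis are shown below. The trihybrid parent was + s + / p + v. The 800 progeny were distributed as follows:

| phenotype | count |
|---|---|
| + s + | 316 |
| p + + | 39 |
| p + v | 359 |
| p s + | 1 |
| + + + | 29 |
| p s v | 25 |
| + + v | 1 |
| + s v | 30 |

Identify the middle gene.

The two rarest classes, p s + and + + v, are the double crossovers. Comparing them with the parentals, only the p allele has switched, so p is the middle locus and the order is s – p – v.

p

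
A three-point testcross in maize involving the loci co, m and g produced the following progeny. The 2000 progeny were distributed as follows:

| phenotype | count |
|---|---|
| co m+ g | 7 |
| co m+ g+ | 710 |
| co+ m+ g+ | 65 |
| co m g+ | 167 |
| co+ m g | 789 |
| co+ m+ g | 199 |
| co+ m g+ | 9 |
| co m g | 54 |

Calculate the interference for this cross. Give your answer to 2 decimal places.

The two most frequent reciprocal classes, co m+ g+ and co+ m g, are the parental types, so the F1 was co m+ g+ / co+ m g.
The two rarest classes, co m+ g and co+ m g+, are the double crossovers. Comparing them with the parentals, only the g allele has switched, so g is the middle locus and the order is co – g – m.
co–g: (119 + 16)/2000 = 0.0675; g–m: (366 + 16)/2000 = 0.1910.
Expected DCO frequency = 0.0675 × 0.1910 ≈ 0.01289; observed = 16/2000 ≈ 0.00800.
Coefficient of coincidence = 0.00800/0.01289 ≈ 0.62; interference = 1 − 0.62 = 0.38.

0.38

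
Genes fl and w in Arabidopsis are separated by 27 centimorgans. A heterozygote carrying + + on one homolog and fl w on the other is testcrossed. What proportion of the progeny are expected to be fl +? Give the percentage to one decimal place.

13.5%

A map distance of 27 centimorgans corresponds to a recombination frequency of 0.270.
The F1 is + + / fl w, so fl + is a recombinant gamete class with expected frequency r/2 = 0.270/2 = 0.1350.
That is 0.1350 = 13.5% of the progeny.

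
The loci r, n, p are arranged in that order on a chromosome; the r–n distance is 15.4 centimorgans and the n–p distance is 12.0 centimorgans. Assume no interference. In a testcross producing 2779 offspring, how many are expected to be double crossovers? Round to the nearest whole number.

51

Map distances give recombination frequencies of 0.154 and 0.120 for the two intervals.
With no interference, expected double-crossover frequency = 0.154 × 0.120 = 0.01848.
Expected number = 0.01848 × 2779 = 51.36 ≈ 51.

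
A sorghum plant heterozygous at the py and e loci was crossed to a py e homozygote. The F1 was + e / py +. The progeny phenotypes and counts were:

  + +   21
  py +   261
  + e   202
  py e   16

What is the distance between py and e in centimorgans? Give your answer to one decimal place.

7.4 centimorgans

The recombinant classes are + + and py e: 21 + 16 = 37.
Recombination frequency = 37/500 = 0.0740 ≈ 7.4%, i.e. 7.4 centimorgans.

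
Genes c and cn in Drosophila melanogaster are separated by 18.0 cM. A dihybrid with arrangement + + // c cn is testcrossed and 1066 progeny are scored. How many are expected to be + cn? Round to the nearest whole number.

96

A map distance of 18.0 cM corresponds to a recombination frequency of 0.180.
The F1 is + + / c cn, so + cn is a recombinant gamete class with expected frequency r/2 = 0.180/2 = 0.0900.
Expected number = 0.0900 × 1066 = 95.94 ≈ 96.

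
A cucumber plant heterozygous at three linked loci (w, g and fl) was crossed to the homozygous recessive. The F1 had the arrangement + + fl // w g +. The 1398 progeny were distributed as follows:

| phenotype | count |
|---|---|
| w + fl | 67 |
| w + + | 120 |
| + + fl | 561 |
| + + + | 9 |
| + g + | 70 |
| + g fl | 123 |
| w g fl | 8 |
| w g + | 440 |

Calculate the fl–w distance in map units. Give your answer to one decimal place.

The two rarest classes, + + + and w g fl, are the double crossovers. Comparing them with the parentals, only the fl allele has switched, so fl is the middle locus and the order is g – fl – w.
Crossovers in the fl–w interval produce the single-crossover classes w + fl and + g + (67 + 70 = 137) plus the double crossovers (17).
RF(fl–w) = (137 + 17) / 1398 = 154/1398 = 0.1102 → 11.0 map units.

11.0 map units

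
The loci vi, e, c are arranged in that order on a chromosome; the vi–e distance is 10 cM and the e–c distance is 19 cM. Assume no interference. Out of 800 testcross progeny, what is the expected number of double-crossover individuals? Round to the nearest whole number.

15

Map distances give recombination frequencies of 0.100 and 0.190 for the two intervals.
With no interference, expected double-crossover frequency = 0.100 × 0.190 = 0.01900.
Expected number = 0.01900 × 800 = 15.20 ≈ 15.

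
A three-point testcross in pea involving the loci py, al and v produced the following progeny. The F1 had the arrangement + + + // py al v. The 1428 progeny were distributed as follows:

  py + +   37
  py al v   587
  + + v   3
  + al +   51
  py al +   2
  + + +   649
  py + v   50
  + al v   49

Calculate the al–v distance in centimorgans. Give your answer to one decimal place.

7.4 centimorgans

The two rarest classes, + + v and py al +, are the double crossovers. Comparing them with the parentals, only the v allele has switched, so v is the middle locus and the order is py – v – al.
Crossovers in the v–al interval produce the single-crossover classes + al + and py + v (51 + 50 = 101) plus the double crossovers (5).
RF(v–al) = (101 + 5) / 1428 = 106/1428 = 0.0742 → 7.4 centimorgans.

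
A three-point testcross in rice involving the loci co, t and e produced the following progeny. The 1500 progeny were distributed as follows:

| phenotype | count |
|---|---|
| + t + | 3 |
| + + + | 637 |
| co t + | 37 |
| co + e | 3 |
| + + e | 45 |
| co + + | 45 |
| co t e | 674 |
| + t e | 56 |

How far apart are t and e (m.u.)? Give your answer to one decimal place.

5.9 m.u.

The two most frequent reciprocal classes, + + + and co t e, are the parental types, so the F1 was + + + / co t e.
The two rarest classes, + t + and co + e, are the double crossovers. Comparing them with the parentals, only the t allele has switched, so t is the middle locus and the order is co – t – e.
Crossovers in the t–e interval produce the single-crossover classes + + e and co t + (45 + 37 = 82) plus the double crossovers (6).
RF(t–e) = (82 + 6) / 1500 = 88/1500 = 0.0587 → 5.9 m.u.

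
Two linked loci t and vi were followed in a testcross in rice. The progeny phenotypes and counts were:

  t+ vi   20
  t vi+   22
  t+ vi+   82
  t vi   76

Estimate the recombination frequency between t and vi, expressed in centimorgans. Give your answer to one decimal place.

21.0 centimorgans

The two most frequent classes, t+ vi+ (82) and t vi (76), are the parental types, so the F1 was t+ vi+ / t vi.
The recombinant classes are t+ vi and t vi+: 20 + 22 = 42.
Recombination frequency = 42/200 = 0.2100 ≈ 21.0%, i.e. 21.0 centimorgans.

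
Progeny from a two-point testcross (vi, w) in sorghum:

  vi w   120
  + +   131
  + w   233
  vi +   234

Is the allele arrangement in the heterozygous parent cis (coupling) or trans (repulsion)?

The two most frequent classes are + w (233) and vi + (234); these are the parental (non-recombinant) types.
So the F1 carried + w on one chromosome and vi + on the other — the recessive alleles are on opposite chromosomes (trans / repulsion).

trans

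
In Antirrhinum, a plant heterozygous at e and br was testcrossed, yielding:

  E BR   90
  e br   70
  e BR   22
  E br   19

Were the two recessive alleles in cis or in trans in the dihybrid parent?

cis

The two most frequent classes are E BR (90) and e br (70); these are the parental (non-recombinant) types.
So the F1 carried E BR on one chromosome and e br on the other — the recessive alleles are on the same chromosome (cis / coupling).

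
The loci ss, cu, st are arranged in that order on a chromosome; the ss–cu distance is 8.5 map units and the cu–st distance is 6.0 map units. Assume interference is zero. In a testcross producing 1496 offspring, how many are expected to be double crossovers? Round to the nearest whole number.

8

Map distances give recombination frequencies of 0.085 and 0.060 for the two intervals.
With no interference, expected double-crossover frequency = 0.085 × 0.060 = 0.00510.
Expected number = 0.00510 × 1496 = 7.63 ≈ 8.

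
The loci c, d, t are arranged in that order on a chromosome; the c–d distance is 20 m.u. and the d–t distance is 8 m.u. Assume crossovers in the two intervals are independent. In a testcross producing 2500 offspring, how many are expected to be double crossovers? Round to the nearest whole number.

Map distances give recombination frequencies of 0.200 and 0.080 for the two intervals.
With no interference, expected double-crossover frequency = 0.200 × 0.080 = 0.01600.
Expected number = 0.01600 × 2500 = 40.00 ≈ 40.

40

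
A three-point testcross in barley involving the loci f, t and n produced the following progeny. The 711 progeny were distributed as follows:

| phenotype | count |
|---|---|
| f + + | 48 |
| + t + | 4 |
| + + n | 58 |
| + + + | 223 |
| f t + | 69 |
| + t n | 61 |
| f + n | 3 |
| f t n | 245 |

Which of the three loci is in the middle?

The two most frequent reciprocal classes, f t n and + + +, are the parental types, so the F1 was f t n / + + +.
The two rarest classes, f + n and + t +, are the double crossovers. Comparing them with the parentals, only the t allele has switched, so t is the middle locus and the order is f – t – n.

t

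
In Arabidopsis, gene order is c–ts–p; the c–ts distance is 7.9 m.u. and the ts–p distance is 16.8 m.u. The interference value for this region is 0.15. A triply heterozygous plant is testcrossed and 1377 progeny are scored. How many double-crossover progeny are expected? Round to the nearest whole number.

16

Map distances give recombination frequencies of 0.079 and 0.168 for the two intervals.
With interference 0.15 (so coincidence = 0.85), expected double-crossover frequency = 0.079 × 0.168 × 0.85 = 0.01128.
Expected number = 0.01128 × 1377 = 15.53 ≈ 16.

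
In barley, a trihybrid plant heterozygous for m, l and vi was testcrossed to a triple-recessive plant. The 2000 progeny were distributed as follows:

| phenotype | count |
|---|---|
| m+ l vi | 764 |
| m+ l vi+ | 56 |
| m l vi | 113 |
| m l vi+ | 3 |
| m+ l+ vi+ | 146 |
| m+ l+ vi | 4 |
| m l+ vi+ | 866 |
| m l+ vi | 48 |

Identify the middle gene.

The two most frequent reciprocal classes, m+ l vi and m l+ vi+, are the parental types, so the F1 was m+ l vi / m l+ vi+.
The two rarest classes, m+ l+ vi and m l vi+, are the double crossovers. Comparing them with the parentals, only the l allele has switched, so l is the middle locus and the order is m – l – vi.

l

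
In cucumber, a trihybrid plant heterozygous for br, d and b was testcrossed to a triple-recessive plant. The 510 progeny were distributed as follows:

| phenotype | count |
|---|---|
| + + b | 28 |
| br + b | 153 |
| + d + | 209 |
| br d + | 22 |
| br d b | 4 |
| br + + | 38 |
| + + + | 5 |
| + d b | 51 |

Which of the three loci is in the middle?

d

The two most frequent reciprocal classes, + d + and br + b, are the parental types, so the F1 was + d + / br + b.
The two rarest classes, + + + and br d b, are the double crossovers. Comparing them with the parentals, only the d allele has switched, so d is the middle locus and the order is b – d – br.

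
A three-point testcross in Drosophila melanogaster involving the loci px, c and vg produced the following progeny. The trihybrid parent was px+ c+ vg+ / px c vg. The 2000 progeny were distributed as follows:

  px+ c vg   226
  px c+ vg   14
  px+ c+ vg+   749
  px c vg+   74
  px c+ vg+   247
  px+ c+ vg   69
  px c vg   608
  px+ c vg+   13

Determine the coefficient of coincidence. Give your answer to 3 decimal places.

0.635

The two rarest classes, px+ c vg+ and px c+ vg, are the double crossovers. Comparing them with the parentals, only the c allele has switched, so c is the middle locus and the order is px – c – vg.
px–c: (473 + 27)/2000 = 0.2500; c–vg: (143 + 27)/2000 = 0.0850.
Expected DCO frequency = 0.2500 × 0.0850 ≈ 0.02125; observed = 27/2000 ≈ 0.01350.
Coefficient of coincidence = 0.01350/0.02125 ≈ 0.635.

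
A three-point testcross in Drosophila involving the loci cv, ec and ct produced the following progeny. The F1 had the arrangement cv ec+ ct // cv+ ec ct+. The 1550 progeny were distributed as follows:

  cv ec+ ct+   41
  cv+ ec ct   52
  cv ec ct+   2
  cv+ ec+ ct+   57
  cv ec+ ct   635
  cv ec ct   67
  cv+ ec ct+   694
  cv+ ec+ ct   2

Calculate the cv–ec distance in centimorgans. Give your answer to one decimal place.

8.3 centimorgans

The two rarest classes, cv+ ec+ ct and cv ec ct+, are the double crossovers. Comparing them with the parentals, only the cv allele has switched, so cv is the middle locus and the order is ct – cv – ec.
Crossovers in the cv–ec interval produce the single-crossover classes cv ec ct and cv+ ec+ ct+ (67 + 57 = 124) plus the double crossovers (4).
RF(cv–ec) = (124 + 4) / 1550 = 128/1550 = 0.0826 → 8.3 centimorgans.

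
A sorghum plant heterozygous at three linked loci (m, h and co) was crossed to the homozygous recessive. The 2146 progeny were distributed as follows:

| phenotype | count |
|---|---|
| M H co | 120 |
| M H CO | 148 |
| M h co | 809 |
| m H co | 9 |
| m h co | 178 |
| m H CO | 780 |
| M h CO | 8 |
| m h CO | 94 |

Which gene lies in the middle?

co

The two most frequent reciprocal classes, m H CO and M h co, are the parental types, so the F1 was m H CO / M h co.
The two rarest classes, m H co and M h CO, are the double crossovers. Comparing them with the parentals, only the co allele has switched, so co is the middle locus and the order is h – co – m.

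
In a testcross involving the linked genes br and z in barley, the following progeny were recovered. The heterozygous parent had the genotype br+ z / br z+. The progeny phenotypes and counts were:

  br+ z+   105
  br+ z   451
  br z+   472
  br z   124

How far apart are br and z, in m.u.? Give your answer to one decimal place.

19.9 m.u.

The recombinant classes are br+ z+ and br z: 105 + 124 = 229.
Recombination frequency = 229/1152 = 0.1988 ≈ 19.9%, i.e. 19.9 m.u.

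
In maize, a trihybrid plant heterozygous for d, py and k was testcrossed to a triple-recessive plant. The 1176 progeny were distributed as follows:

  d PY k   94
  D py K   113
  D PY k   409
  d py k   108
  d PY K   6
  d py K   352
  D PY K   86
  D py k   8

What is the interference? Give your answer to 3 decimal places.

0.642

The two most frequent reciprocal classes, D PY k and d py K, are the parental types, so the F1 was D PY k / d py K.
The two rarest classes, D py k and d PY K, are the double crossovers. Comparing them with the parentals, only the py allele has switched, so py is the middle locus and the order is k – py – d.
k–py: (194 + 14)/1176 = 0.1769; py–d: (207 + 14)/1176 = 0.1879.
Expected DCO frequency = 0.1769 × 0.1879 ≈ 0.03324; observed = 14/1176 ≈ 0.01190.
Coefficient of coincidence = 0.01190/0.03324 ≈ 0.358; interference = 1 − 0.358 = 0.642.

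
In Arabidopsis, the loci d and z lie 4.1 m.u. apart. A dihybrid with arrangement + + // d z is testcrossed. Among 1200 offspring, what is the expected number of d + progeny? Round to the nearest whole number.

A map distance of 4.1 m.u. corresponds to a recombination frequency of 0.041.
The F1 is + + / d z, so d + is a recombinant gamete class with expected frequency r/2 = 0.041/2 = 0.0205.
Expected number = 0.0205 × 1200 = 24.60 ≈ 25.

25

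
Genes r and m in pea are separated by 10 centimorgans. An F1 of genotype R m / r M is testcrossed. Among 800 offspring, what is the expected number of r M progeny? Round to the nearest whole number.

360

A map distance of 10 centimorgans corresponds to a recombination frequency of 0.100.
The F1 is R m / r M, so r M is a parental gamete class with expected frequency (1 − r)/2 = 0.900/2 = 0.4500.
Expected number = 0.4500 × 800 = 360.00 ≈ 360.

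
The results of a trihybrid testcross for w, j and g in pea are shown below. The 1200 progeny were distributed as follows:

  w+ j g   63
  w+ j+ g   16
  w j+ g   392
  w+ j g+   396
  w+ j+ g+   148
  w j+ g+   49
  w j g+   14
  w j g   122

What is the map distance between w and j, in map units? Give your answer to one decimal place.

25.0 map units

The two most frequent reciprocal classes, w j+ g and w+ j g+, are the parental types, so the F1 was w j+ g / w+ j g+.
The two rarest classes, w+ j+ g and w j g+, are the double crossovers. Comparing them with the parentals, only the w allele has switched, so w is the middle locus and the order is j – w – g.
Crossovers in the j–w interval produce the single-crossover classes w j g and w+ j+ g+ (122 + 148 = 270) plus the double crossovers (30).
RF(j–w) = (270 + 30) / 1200 = 300/1200 = 0.2500 → 25.0 map units.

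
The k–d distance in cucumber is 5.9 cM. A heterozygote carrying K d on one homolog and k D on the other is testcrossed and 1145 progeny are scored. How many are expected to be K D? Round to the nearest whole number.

34

A map distance of 5.9 cM corresponds to a recombination frequency of 0.059.
The F1 is K d / k D, so K D is a recombinant gamete class with expected frequency r/2 = 0.059/2 = 0.0295.
Expected number = 0.0295 × 1145 = 33.78 ≈ 34.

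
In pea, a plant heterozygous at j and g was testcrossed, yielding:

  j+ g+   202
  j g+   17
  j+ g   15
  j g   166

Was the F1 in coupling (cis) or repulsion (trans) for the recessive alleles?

cis

The two most frequent classes are j+ g+ (202) and j g (166); these are the parental (non-recombinant) types.
So the F1 carried j+ g+ on one chromosome and j g on the other — the recessive alleles are on the same chromosome (cis / coupling).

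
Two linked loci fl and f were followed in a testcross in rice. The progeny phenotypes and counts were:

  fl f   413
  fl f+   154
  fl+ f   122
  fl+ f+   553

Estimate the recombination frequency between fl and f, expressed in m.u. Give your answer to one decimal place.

22.2 m.u.

The two most frequent classes, fl+ f+ (553) and fl f (413), are the parental types, so the F1 was fl+ f+ / fl f.
The recombinant classes are fl+ f and fl f+: 122 + 154 = 276.
Recombination frequency = 276/1242 = 0.2222 ≈ 22.2%, i.e. 22.2 m.u.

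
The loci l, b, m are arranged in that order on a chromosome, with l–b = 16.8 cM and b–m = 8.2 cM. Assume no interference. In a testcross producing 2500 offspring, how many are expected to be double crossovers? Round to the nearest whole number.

34

Map distances give recombination frequencies of 0.168 and 0.082 for the two intervals.
With no interference, expected double-crossover frequency = 0.168 × 0.082 = 0.01378.
Expected number = 0.01378 × 2500 = 34.44 ≈ 34.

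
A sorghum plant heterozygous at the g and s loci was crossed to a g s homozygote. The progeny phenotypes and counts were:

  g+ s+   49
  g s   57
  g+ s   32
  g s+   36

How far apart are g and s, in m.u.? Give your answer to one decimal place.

39.1 m.u.

The two most frequent classes, g+ s+ (49) and g s (57), are the parental types, so the F1 was g+ s+ / g s.
The recombinant classes are g+ s and g s+: 32 + 36 = 68.
Recombination frequency = 68/174 = 0.3908 ≈ 39.1%, i.e. 39.1 m.u.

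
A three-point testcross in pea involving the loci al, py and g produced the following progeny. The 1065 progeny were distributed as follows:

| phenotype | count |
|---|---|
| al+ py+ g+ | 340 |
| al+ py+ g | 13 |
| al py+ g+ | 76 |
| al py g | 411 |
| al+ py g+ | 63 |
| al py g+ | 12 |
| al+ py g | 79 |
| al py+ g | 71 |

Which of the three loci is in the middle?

The two most frequent reciprocal classes, al py g and al+ py+ g+, are the parental types, so the F1 was al py g / al+ py+ g+.
The two rarest classes, al py g+ and al+ py+ g, are the double crossovers. Comparing them with the parentals, only the g allele has switched, so g is the middle locus and the order is al – g – py.

g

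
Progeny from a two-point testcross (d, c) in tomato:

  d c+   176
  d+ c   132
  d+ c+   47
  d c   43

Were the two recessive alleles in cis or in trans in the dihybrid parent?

trans

The two most frequent classes are d+ c (132) and d c+ (176); these are the parental (non-recombinant) types.
So the F1 carried d+ c on one chromosome and d c+ on the other — the recessive alleles are on opposite chromosomes (trans / repulsion).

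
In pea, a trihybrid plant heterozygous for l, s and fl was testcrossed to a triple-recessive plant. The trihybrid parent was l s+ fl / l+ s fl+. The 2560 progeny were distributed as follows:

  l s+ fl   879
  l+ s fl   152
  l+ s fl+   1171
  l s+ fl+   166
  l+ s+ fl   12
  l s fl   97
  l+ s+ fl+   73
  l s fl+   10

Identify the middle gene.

l

The two rarest classes, l+ s+ fl and l s fl+, are the double crossovers. Comparing them with the parentals, only the l allele has switched, so l is the middle locus and the order is s – l – fl.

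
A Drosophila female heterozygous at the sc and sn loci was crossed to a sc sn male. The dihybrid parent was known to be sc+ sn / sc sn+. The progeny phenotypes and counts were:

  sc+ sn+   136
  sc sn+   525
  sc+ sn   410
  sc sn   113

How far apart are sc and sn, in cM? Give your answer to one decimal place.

The recombinant classes are sc+ sn+ and sc sn: 136 + 113 = 249.
Recombination frequency = 249/1184 = 0.2103 ≈ 21.0%, i.e. 21.0 cM.

21.0 cM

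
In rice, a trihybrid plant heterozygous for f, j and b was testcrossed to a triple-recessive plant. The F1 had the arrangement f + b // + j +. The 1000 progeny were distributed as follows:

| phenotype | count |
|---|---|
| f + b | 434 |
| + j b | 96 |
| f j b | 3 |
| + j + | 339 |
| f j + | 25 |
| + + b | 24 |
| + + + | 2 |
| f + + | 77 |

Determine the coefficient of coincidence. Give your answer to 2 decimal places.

0.52

The two rarest classes, f j b and + + +, are the double crossovers. Comparing them with the parentals, only the j allele has switched, so j is the middle locus and the order is b – j – f.
b–j: (173 + 5)/1000 = 0.1780; j–f: (49 + 5)/1000 = 0.0540.
Expected DCO frequency = 0.1780 × 0.0540 ≈ 0.00961; observed = 5/1000 ≈ 0.00500.
Coefficient of coincidence = 0.00500/0.00961 ≈ 0.52.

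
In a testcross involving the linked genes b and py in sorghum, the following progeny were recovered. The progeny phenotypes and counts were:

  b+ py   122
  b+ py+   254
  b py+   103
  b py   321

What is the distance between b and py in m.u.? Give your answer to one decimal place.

The two most frequent classes, b+ py+ (254) and b py (321), are the parental types, so the F1 was b+ py+ / b py.
The recombinant classes are b+ py and b py+: 122 + 103 = 225.
Recombination frequency = 225/800 = 0.2812 ≈ 28.1%, i.e. 28.1 m.u.

28.1 m.u.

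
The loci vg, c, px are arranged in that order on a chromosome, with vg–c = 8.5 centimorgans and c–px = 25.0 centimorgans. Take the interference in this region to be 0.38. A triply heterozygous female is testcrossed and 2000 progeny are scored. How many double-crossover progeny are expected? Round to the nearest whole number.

Map distances give recombination frequencies of 0.085 and 0.250 for the two intervals.
With interference 0.38 (so coincidence = 0.62), expected double-crossover frequency = 0.085 × 0.250 × 0.62 = 0.01318.
Expected number = 0.01318 × 2000 = 26.35 ≈ 26.

26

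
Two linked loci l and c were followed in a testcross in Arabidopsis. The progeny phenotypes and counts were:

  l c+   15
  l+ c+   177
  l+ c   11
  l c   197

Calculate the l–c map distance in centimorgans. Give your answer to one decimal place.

The two most frequent classes, l+ c+ (177) and l c (197), are the parental types, so the F1 was l+ c+ / l c.
The recombinant classes are l+ c and l c+: 11 + 15 = 26.
Recombination frequency = 26/400 = 0.0650 ≈ 6.5%, i.e. 6.5 centimorgans.

6.5 centimorgans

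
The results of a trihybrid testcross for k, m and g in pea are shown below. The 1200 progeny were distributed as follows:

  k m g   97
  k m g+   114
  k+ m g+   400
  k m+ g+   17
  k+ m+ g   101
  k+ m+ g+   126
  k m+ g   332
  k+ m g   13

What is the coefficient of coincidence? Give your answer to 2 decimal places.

0.58

The two most frequent reciprocal classes, k m+ g and k+ m g+, are the parental types, so the F1 was k m+ g / k+ m g+.
The two rarest classes, k m+ g+ and k+ m g, are the double crossovers. Comparing them with the parentals, only the g allele has switched, so g is the middle locus and the order is m – g – k.
m–g: (223 + 30)/1200 = 0.2108; g–k: (215 + 30)/1200 = 0.2042.
Expected DCO frequency = 0.2108 × 0.2042 ≈ 0.04305; observed = 30/1200 ≈ 0.02500.
Coefficient of coincidence = 0.02500/0.04305 ≈ 0.58.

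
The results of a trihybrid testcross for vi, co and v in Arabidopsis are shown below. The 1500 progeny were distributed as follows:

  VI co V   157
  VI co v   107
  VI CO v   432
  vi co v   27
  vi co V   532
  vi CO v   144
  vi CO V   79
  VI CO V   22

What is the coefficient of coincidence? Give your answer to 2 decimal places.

The two most frequent reciprocal classes, VI CO v and vi co V, are the parental types, so the F1 was VI CO v / vi co V.
The two rarest classes, VI CO V and vi co v, are the double crossovers. Comparing them with the parentals, only the v allele has switched, so v is the middle locus and the order is vi – v – co.
vi–v: (301 + 49)/1500 = 0.2333; v–co: (186 + 49)/1500 = 0.1567.
Expected DCO frequency = 0.2333 × 0.1567 ≈ 0.03656; observed = 49/1500 ≈ 0.03267.
Coefficient of coincidence = 0.03267/0.03656 ≈ 0.89.

0.89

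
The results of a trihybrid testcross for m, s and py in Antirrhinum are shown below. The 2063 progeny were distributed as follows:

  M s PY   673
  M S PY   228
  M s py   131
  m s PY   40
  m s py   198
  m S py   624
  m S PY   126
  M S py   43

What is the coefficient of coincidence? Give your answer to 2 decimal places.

0.99

The two most frequent reciprocal classes, m S py and M s PY, are the parental types, so the F1 was m S py / M s PY.
The two rarest classes, M S py and m s PY, are the double crossovers. Comparing them with the parentals, only the m allele has switched, so m is the middle locus and the order is s – m – py.
s–m: (426 + 83)/2063 = 0.2467; m–py: (257 + 83)/2063 = 0.1648.
Expected DCO frequency = 0.2467 × 0.1648 ≈ 0.04066; observed = 83/2063 ≈ 0.04023.
Coefficient of coincidence = 0.04023/0.04066 ≈ 0.99.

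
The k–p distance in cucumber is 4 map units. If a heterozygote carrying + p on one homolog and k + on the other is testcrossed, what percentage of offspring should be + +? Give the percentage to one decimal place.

2.0%

A map distance of 4 map units corresponds to a recombination frequency of 0.040.
The F1 is + p / k +, so + + is a recombinant gamete class with expected frequency r/2 = 0.040/2 = 0.0200.
That is 0.0200 = 2.0% of the progeny.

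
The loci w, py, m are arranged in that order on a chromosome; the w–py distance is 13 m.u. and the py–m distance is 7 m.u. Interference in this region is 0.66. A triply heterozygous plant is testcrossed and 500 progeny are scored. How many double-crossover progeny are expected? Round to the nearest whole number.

2

Map distances give recombination frequencies of 0.130 and 0.070 for the two intervals.
With interference 0.66 (so coincidence = 0.34), expected double-crossover frequency = 0.130 × 0.070 × 0.34 = 0.00309.
Expected number = 0.00309 × 500 = 1.55 ≈ 2.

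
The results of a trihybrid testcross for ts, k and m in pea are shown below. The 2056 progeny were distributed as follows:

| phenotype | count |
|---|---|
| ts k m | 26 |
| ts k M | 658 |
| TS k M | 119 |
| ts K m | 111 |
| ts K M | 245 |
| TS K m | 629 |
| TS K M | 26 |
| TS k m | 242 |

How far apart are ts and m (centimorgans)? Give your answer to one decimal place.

The two most frequent reciprocal classes, TS K m and ts k M, are the parental types, so the F1 was TS K m / ts k M.
The two rarest classes, TS K M and ts k m, are the double crossovers. Comparing them with the parentals, only the m allele has switched, so m is the middle locus and the order is ts – m – k.
Crossovers in the ts–m interval produce the single-crossover classes ts K m and TS k M (111 + 119 = 230) plus the double crossovers (52).
RF(ts–m) = (230 + 52) / 2056 = 282/2056 = 0.1372 → 13.7 centimorgans.

13.7 centimorgans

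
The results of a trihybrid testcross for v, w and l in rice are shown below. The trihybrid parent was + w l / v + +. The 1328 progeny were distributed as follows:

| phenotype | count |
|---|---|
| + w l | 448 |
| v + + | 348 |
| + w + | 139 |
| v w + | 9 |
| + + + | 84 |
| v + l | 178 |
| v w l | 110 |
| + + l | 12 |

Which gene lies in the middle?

The two rarest classes, + + l and v w +, are the double crossovers. Comparing them with the parentals, only the w allele has switched, so w is the middle locus and the order is v – w – l.

w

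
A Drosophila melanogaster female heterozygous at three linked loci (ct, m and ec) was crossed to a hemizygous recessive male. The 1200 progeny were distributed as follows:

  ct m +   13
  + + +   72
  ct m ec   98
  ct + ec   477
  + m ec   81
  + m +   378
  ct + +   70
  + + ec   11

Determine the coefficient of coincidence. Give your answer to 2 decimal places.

The two most frequent reciprocal classes, ct + ec and + m +, are the parental types, so the F1 was ct + ec / + m +.
The two rarest classes, + + ec and ct m +, are the double crossovers. Comparing them with the parentals, only the ct allele has switched, so ct is the middle locus and the order is m – ct – ec.
m–ct: (170 + 24)/1200 = 0.1617; ct–ec: (151 + 24)/1200 = 0.1458.
Expected DCO frequency = 0.1617 × 0.1458 ≈ 0.02358; observed = 24/1200 ≈ 0.02000.
Coefficient of coincidence = 0.02000/0.02358 ≈ 0.85.

0.85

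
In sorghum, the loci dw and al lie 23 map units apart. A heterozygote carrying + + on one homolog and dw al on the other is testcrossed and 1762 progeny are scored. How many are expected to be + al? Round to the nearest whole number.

203

A map distance of 23 map units corresponds to a recombination frequency of 0.230.
The F1 is + + / dw al, so + al is a recombinant gamete class with expected frequency r/2 = 0.230/2 = 0.1150.
Expected number = 0.1150 × 1762 = 202.63 ≈ 203.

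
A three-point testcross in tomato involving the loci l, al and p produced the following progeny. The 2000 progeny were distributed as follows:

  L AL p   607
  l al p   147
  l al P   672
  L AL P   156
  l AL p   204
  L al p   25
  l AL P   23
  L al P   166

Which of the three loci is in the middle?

al

The two most frequent reciprocal classes, l al P and L AL p, are the parental types, so the F1 was l al P / L AL p.
The two rarest classes, l AL P and L al p, are the double crossovers. Comparing them with the parentals, only the al allele has switched, so al is the middle locus and the order is l – al – p.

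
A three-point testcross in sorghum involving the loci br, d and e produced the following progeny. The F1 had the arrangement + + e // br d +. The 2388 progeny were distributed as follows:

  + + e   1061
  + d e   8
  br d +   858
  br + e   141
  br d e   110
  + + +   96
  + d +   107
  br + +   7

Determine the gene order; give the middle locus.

The two rarest classes, + d e and br + +, are the double crossovers. Comparing them with the parentals, only the d allele has switched, so d is the middle locus and the order is br – d – e.

d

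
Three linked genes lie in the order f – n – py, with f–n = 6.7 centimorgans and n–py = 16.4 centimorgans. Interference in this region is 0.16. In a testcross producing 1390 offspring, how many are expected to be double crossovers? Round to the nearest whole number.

13

Map distances give recombination frequencies of 0.067 and 0.164 for the two intervals.
With interference 0.16 (so coincidence = 0.84), expected double-crossover frequency = 0.067 × 0.164 × 0.84 = 0.00923.
Expected number = 0.00923 × 1390 = 12.83 ≈ 13.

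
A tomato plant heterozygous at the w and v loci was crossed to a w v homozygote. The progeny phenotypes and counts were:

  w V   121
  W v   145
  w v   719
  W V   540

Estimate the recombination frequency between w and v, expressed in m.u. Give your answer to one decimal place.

17.4 m.u.

The two most frequent classes, W V (540) and w v (719), are the parental types, so the F1 was W V / w v.
The recombinant classes are W v and w V: 145 + 121 = 266.
Recombination frequency = 266/1525 = 0.1744 ≈ 17.4%, i.e. 17.4 m.u.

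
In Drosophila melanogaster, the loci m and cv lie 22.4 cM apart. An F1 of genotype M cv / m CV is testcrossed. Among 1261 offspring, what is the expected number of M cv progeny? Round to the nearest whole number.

A map distance of 22.4 cM corresponds to a recombination frequency of 0.224.
The F1 is M cv / m CV, so M cv is a parental gamete class with expected frequency (1 − r)/2 = 0.776/2 = 0.3880.
Expected number = 0.3880 × 1261 = 489.27 ≈ 489.

489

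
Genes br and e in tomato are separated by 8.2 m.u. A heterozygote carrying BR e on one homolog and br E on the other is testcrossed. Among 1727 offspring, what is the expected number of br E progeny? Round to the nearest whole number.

793

A map distance of 8.2 m.u. corresponds to a recombination frequency of 0.082.
The F1 is BR e / br E, so br E is a parental gamete class with expected frequency (1 − r)/2 = 0.918/2 = 0.4590.
Expected number = 0.4590 × 1727 = 792.69 ≈ 793.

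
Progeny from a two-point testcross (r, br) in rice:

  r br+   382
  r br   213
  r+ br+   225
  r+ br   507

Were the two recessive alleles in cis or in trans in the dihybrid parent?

trans

The two most frequent classes are r+ br (507) and r br+ (382); these are the parental (non-recombinant) types.
So the F1 carried r+ br on one chromosome and r br+ on the other — the recessive alleles are on opposite chromosomes (trans / repulsion).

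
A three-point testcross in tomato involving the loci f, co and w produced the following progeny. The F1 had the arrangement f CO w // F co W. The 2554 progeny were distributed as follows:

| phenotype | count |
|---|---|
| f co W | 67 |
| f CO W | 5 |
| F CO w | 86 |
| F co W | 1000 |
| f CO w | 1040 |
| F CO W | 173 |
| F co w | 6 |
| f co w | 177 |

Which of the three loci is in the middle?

The two rarest classes, f CO W and F co w, are the double crossovers. Comparing them with the parentals, only the w allele has switched, so w is the middle locus and the order is f – w – co.

w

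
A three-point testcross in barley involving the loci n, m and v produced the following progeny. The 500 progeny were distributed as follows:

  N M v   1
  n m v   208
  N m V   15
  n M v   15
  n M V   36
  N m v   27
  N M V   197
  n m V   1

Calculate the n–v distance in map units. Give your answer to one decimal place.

The two most frequent reciprocal classes, n m v and N M V, are the parental types, so the F1 was n m v / N M V.
The two rarest classes, n m V and N M v, are the double crossovers. Comparing them with the parentals, only the v allele has switched, so v is the middle locus and the order is m – v – n.
Crossovers in the v–n interval produce the single-crossover classes N m v and n M V (27 + 36 = 63) plus the double crossovers (2).
RF(v–n) = (63 + 2) / 500 = 65/500 = 0.1300 → 13.0 map units.

13.0 map units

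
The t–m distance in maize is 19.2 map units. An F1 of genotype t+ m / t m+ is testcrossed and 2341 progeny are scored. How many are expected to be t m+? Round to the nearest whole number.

A map distance of 19.2 map units corresponds to a recombination frequency of 0.192.
The F1 is t+ m / t m+, so t m+ is a parental gamete class with expected frequency (1 − r)/2 = 0.808/2 = 0.4040.
Expected number = 0.4040 × 2341 = 945.76 ≈ 946.

946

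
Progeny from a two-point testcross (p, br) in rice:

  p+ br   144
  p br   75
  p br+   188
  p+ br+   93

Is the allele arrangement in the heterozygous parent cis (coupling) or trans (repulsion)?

trans

The two most frequent classes are p+ br (144) and p br+ (188); these are the parental (non-recombinant) types.
So the F1 carried p+ br on one chromosome and p br+ on the other — the recessive alleles are on opposite chromosomes (trans / repulsion).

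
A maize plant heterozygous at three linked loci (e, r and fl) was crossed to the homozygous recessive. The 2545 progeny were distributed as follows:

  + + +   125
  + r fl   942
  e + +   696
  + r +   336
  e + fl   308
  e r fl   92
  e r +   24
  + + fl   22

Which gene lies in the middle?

r

The two most frequent reciprocal classes, + r fl and e + +, are the parental types, so the F1 was + r fl / e + +.
The two rarest classes, + + fl and e r +, are the double crossovers. Comparing them with the parentals, only the r allele has switched, so r is the middle locus and the order is fl – r – e.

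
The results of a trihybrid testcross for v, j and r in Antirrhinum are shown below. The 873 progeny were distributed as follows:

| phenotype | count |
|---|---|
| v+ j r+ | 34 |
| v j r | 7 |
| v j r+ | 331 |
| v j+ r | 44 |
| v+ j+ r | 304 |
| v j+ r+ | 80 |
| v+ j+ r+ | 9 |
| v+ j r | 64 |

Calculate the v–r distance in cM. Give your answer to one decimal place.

10.8 cM

The two most frequent reciprocal classes, v j r+ and v+ j+ r, are the parental types, so the F1 was v j r+ / v+ j+ r.
The two rarest classes, v j r and v+ j+ r+, are the double crossovers. Comparing them with the parentals, only the r allele has switched, so r is the middle locus and the order is j – r – v.
Crossovers in the r–v interval produce the single-crossover classes v+ j r+ and v j+ r (34 + 44 = 78) plus the double crossovers (16).
RF(r–v) = (78 + 16) / 873 = 94/873 = 0.1077 → 10.8 cM.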